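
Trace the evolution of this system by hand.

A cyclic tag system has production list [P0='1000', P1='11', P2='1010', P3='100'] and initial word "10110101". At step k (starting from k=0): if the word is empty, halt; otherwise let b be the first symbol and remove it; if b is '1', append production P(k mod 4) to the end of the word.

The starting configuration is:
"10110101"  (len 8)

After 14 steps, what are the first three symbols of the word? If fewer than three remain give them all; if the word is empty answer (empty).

t=0: "10110101"  (len 8)
t=1: "01101011000"  (len 11)
t=2: "1101011000"  (len 10)
t=3: "1010110001010"  (len 13)
t=4: "010110001010100"  (len 15)
t=5: "10110001010100"  (len 14)
t=6: "011000101010011"  (len 15)
t=7: "11000101010011"  (len 14)
t=8: "1000101010011100"  (len 16)
t=9: "0001010100111001000"  (len 19)
t=10: "001010100111001000"  (len 18)
t=11: "01010100111001000"  (len 17)
t=12: "1010100111001000"  (len 16)
t=13: "0101001110010001000"  (len 19)
t=14: "101001110010001000"  (len 18)

101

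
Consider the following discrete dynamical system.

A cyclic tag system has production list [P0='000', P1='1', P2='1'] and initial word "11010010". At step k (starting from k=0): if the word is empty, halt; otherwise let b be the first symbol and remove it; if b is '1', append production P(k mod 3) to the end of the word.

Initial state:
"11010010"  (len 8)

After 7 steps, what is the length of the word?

11

step 0: "11010010"  (len 8)
step 1: "1010010000"  (len 10)
step 2: "0100100001"  (len 10)
step 3: "100100001"  (len 9)
step 4: "00100001000"  (len 11)
step 5: "0100001000"  (len 10)
step 6: "100001000"  (len 9)
step 7: "00001000000"  (len 11)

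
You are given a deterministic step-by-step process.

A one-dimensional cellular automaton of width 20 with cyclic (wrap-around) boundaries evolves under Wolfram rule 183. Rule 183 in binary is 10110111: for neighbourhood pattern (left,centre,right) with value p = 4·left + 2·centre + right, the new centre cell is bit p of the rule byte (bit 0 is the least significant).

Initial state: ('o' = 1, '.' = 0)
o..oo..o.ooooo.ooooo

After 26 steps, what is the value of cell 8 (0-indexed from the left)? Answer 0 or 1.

1

k=0  o..oo..o.ooooo.ooooo
k=1  .oo..oooo.ooo.o.oooo
k=2  o..oo.oo.o.o.ooo.oo.
k=3  ooo..o..ooooo.o.o..o
k=4  oo.ooooo.ooo.oooooo.
k=5  ..o.ooo.o.o.o.oooo.o
k=6  oooo.o.ooooooo.oo.oo
k=7  ooo.ooo.ooooo.o..o.o
k=8  oo.o.o.o.ooo.oooooo.
k=9  ..ooooooo.o.o.oooo.o
k=10  oo.ooooo.ooooo.oo.oo
k=11  o.o.ooo.o.ooo.o..o.o
k=12  .ooo.o.ooo.o.oooooo.
k=13  o.o.ooo.o.ooo.oooo.o
k=14  .ooo.o.ooo.o.o.oo.o.
k=15  o.o.ooo.o.ooooo..ooo
k=16  .ooo.o.ooo.ooo.oo.oo
k=17  o.o.ooo.o.o.o.o..o..
k=18  oooo.o.ooooooooooooo
k=19  ooo.ooo.oooooooooooo
k=20  oo.o.o.o.ooooooooooo
k=21  o.ooooooo.oooooooooo
k=22  .o.ooooo.o.ooooooooo
k=23  ooo.ooo.ooo.ooooooo.
k=24  .o.o.o.o.o.o.ooooo.o
k=25  ooooooooooooo.ooo.oo
k=26  oooooooooooo.o.o.o.o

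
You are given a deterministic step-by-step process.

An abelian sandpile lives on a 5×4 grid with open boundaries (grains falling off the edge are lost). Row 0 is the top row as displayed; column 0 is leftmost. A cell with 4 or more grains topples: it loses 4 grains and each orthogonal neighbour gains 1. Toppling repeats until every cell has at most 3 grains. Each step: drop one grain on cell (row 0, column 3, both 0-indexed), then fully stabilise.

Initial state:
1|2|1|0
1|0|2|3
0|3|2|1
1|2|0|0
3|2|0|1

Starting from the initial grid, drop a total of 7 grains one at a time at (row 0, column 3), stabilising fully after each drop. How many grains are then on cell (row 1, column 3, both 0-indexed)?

1

t=0: 1|2|1|0
1|0|2|3
0|3|2|1
1|2|0|0
3|2|0|1
t=1: 1|2|1|1
1|0|2|3
0|3|2|1
1|2|0|0
3|2|0|1
t=2: 1|2|1|2
1|0|2|3
0|3|2|1
1|2|0|0
3|2|0|1
t=3: 1|2|1|3
1|0|2|3
0|3|2|1
1|2|0|0
3|2|0|1
t=4: 1|2|2|1
1|0|3|0
0|3|2|2
1|2|0|0
3|2|0|1
t=5: 1|2|2|2
1|0|3|0
0|3|2|2
1|2|0|0
3|2|0|1
t=6: 1|2|2|3
1|0|3|0
0|3|2|2
1|2|0|0
3|2|0|1
t=7: 1|2|3|0
1|0|3|1
0|3|2|2
1|2|0|0
3|2|0|1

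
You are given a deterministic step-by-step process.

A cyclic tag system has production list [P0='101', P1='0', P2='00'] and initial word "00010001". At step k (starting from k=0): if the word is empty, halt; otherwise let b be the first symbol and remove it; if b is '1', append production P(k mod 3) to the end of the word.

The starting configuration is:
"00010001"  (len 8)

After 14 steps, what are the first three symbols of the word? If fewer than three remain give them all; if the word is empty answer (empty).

k=0  "00010001"  (len 8)
k=1  "0010001"  (len 7)
k=2  "010001"  (len 6)
k=3  "10001"  (len 5)
k=4  "0001101"  (len 7)
k=5  "001101"  (len 6)
k=6  "01101"  (len 5)
k=7  "1101"  (len 4)
k=8  "1010"  (len 4)
k=9  "01000"  (len 5)
k=10  "1000"  (len 4)
k=11  "0000"  (len 4)
k=12  "000"  (len 3)
k=13  "00"  (len 2)
k=14  "0"  (len 1)

0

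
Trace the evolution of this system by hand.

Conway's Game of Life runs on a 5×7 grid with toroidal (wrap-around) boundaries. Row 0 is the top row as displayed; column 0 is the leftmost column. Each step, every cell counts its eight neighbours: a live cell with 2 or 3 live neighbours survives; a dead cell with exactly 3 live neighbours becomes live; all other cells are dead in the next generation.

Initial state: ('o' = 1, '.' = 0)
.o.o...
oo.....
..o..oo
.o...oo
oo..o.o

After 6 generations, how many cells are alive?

k=0  .o.o...
oo.....
..o..oo
.o...oo
oo..o.o
k=1  ......o
oo....o
..o..o.
.oo.o..
.o..o.o
k=2  .o....o
oo...oo
..oo.oo
ooo.o..
.ooo...
k=3  .....oo
.o..o..
...o...
o...ooo
...o...
k=4  ....oo.
....oo.
o..o..o
...oooo
o......
k=5  ....ooo
...o...
o..o...
...ooo.
...o...
k=6  ...ooo.
...o.oo
..oo...
..oo...
...o..o

12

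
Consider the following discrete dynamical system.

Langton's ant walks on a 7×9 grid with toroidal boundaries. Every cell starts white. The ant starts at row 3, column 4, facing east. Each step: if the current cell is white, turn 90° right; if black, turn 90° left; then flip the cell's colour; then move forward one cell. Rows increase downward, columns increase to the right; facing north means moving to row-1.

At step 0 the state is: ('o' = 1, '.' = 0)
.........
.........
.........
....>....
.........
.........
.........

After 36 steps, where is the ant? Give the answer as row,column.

step 0: .........
.........
.........
....>....
.........
.........
.........
step 1: .........
.........
.........
....o....
....v....
.........
.........
step 2: .........
.........
.........
....o....
...<o....
.........
.........
step 3: .........
.........
.........
...^o....
...oo....
.........
.........
step 4: .........
.........
.........
...o>....
...oo....
.........
.........
step 5: .........
.........
....^....
...o.....
...oo....
.........
.........
step 6: .........
.........
....o>...
...o.....
...oo....
.........
.........
step 7: .........
.........
....oo...
...o.v...
...oo....
.........
.........
step 8: .........
.........
....oo...
...o<o...
...oo....
.........
.........
step 9: .........
.........
....^o...
...ooo...
...oo....
.........
.........
step 10: .........
.........
...<.o...
...ooo...
...oo....
.........
.........
step 11: .........
...^.....
...o.o...
...ooo...
...oo....
.........
.........
step 12: .........
...o>....
...o.o...
...ooo...
...oo....
.........
.........
step 13: .........
...oo....
...ovo...
...ooo...
...oo....
.........
.........
step 14: .........
...oo....
...<oo...
...ooo...
...oo....
.........
.........
step 15: .........
...oo....
....oo...
...voo...
...oo....
.........
.........
step 16: .........
...oo....
....oo...
....>o...
...oo....
.........
.........
step 17: .........
...oo....
....^o...
.....o...
...oo....
.........
.........
step 18: .........
...oo....
...<.o...
.....o...
...oo....
.........
.........
step 19: .........
...^o....
...o.o...
.....o...
...oo....
.........
.........
step 20: .........
..<.o....
...o.o...
.....o...
...oo....
.........
.........
step 21: ..^......
..o.o....
...o.o...
.....o...
...oo....
.........
.........
step 22: ..o>.....
..o.o....
...o.o...
.....o...
...oo....
.........
.........
step 23: ..oo.....
..ovo....
...o.o...
.....o...
...oo....
.........
.........
step 24: ..oo.....
..<oo....
...o.o...
.....o...
...oo....
.........
.........
step 25: ..oo.....
...oo....
..vo.o...
.....o...
...oo....
.........
.........
step 26: ..oo.....
...oo....
.<oo.o...
.....o...
...oo....
.........
.........
step 27: ..oo.....
.^.oo....
.ooo.o...
.....o...
...oo....
.........
.........
step 28: ..oo.....
.o>oo....
.ooo.o...
.....o...
...oo....
.........
.........
step 29: ..oo.....
.oooo....
.ovo.o...
.....o...
...oo....
.........
.........
step 30: ..oo.....
.oooo....
.o.>.o...
.....o...
...oo....
.........
.........
step 31: ..oo.....
.oo^o....
.o...o...
.....o...
...oo....
.........
.........
step 32: ..oo.....
.o<.o....
.o...o...
.....o...
...oo....
.........
.........
step 33: ..oo.....
.o..o....
.ov..o...
.....o...
...oo....
.........
.........
step 34: ..oo.....
.o..o....
.<o..o...
.....o...
...oo....
.........
.........
step 35: ..oo.....
.o..o....
..o..o...
.v...o...
...oo....
.........
.........
step 36: ..oo.....
.o..o....
..o..o...
<o...o...
...oo....
.........
.........

3,0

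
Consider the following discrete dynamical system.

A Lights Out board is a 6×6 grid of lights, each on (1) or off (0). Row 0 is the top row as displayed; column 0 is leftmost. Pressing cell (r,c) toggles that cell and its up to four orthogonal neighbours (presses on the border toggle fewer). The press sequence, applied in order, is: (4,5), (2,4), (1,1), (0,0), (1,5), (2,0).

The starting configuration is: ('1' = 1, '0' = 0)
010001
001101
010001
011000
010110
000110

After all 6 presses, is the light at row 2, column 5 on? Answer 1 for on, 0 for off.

1

gen 0: 010001
001101
010001
011000
010110
000110
gen 1: 010001
001101
010001
011001
010101
000111
gen 2: 010001
001111
010110
011011
010101
000111
gen 3: 000001
110111
000110
011011
010101
000111
gen 4: 110001
010111
000110
011011
010101
000111
gen 5: 110000
010100
000111
011011
010101
000111
gen 6: 110000
110100
110111
111011
010101
000111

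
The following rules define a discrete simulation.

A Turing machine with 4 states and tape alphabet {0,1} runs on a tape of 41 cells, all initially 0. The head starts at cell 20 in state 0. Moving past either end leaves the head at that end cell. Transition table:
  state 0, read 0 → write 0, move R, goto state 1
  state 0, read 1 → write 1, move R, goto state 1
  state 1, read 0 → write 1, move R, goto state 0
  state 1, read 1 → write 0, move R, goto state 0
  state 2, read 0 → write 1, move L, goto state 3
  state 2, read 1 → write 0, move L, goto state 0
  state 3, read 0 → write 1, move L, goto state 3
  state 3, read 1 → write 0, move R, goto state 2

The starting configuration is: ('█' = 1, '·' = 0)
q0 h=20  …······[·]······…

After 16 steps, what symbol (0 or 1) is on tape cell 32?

k=0  q0 h=20  …······[·]······…
k=1  q1 h=21  …······[·]······…
k=2  q0 h=22  …·····█[·]······…
k=3  q1 h=23  …····█·[·]······…
k=4  q0 h=24  …···█·█[·]······…
k=5  q1 h=25  …··█·█·[·]······…
k=6  q0 h=26  …·█·█·█[·]······…
k=7  q1 h=27  …█·█·█·[·]······…
k=8  q0 h=28  …·█·█·█[·]······…
k=9  q1 h=29  …█·█·█·[·]······…
k=10  q0 h=30  …·█·█·█[·]······…
k=11  q1 h=31  …█·█·█·[·]······…
k=12  q0 h=32  …·█·█·█[·]······…
k=13  q1 h=33  …█·█·█·[·]······…
k=14  q0 h=34  …·█·█·█[·]······|
k=15  q1 h=35  …█·█·█·[·]·····|
k=16  q0 h=36  …·█·█·█[·]····|

0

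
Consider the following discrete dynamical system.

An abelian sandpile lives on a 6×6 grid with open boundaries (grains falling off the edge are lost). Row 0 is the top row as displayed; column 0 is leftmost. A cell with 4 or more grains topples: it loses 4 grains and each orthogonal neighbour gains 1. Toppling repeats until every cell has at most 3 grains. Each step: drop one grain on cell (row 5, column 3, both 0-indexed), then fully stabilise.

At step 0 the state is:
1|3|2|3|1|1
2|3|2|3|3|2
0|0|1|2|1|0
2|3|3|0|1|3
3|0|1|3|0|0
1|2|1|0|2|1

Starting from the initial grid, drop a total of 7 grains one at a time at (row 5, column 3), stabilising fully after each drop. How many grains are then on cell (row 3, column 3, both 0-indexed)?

1

k=0  1|3|2|3|1|1
2|3|2|3|3|2
0|0|1|2|1|0
2|3|3|0|1|3
3|0|1|3|0|0
1|2|1|0|2|1
k=1  1|3|2|3|1|1
2|3|2|3|3|2
0|0|1|2|1|0
2|3|3|0|1|3
3|0|1|3|0|0
1|2|1|1|2|1
k=2  1|3|2|3|1|1
2|3|2|3|3|2
0|0|1|2|1|0
2|3|3|0|1|3
3|0|1|3|0|0
1|2|1|2|2|1
k=3  1|3|2|3|1|1
2|3|2|3|3|2
0|0|1|2|1|0
2|3|3|0|1|3
3|0|1|3|0|0
1|2|1|3|2|1
k=4  1|3|2|3|1|1
2|3|2|3|3|2
0|0|1|2|1|0
2|3|3|1|1|3
3|0|2|0|1|0
1|2|2|1|3|1
k=5  1|3|2|3|1|1
2|3|2|3|3|2
0|0|1|2|1|0
2|3|3|1|1|3
3|0|2|0|1|0
1|2|2|2|3|1
k=6  1|3|2|3|1|1
2|3|2|3|3|2
0|0|1|2|1|0
2|3|3|1|1|3
3|0|2|0|1|0
1|2|2|3|3|1
k=7  1|3|2|3|1|1
2|3|2|3|3|2
0|0|1|2|1|0
2|3|3|1|1|3
3|0|2|1|2|0
1|2|3|1|0|2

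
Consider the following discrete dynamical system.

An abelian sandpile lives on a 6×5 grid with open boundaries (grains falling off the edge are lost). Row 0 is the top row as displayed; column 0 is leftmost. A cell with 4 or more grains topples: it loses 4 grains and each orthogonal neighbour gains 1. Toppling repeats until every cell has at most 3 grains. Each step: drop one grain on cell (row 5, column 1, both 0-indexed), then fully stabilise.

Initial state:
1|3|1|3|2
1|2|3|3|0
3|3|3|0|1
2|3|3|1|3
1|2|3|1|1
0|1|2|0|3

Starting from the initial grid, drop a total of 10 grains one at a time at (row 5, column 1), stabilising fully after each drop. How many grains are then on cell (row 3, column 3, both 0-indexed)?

gen 0: 1|3|1|3|2
1|2|3|3|0
3|3|3|0|1
2|3|3|1|3
1|2|3|1|1
0|1|2|0|3
gen 1: 1|3|1|3|2
1|2|3|3|0
3|3|3|0|1
2|3|3|1|3
1|2|3|1|1
0|2|2|0|3
gen 2: 1|3|1|3|2
1|2|3|3|0
3|3|3|0|1
2|3|3|1|3
1|2|3|1|1
0|3|2|0|3
gen 3: 1|3|1|3|2
1|2|3|3|0
3|3|3|0|1
2|3|3|1|3
1|3|3|1|1
1|0|3|0|3
gen 4: 1|3|1|3|2
1|2|3|3|0
3|3|3|0|1
2|3|3|1|3
1|3|3|1|1
1|1|3|0|3
gen 5: 1|3|1|3|2
1|2|3|3|0
3|3|3|0|1
2|3|3|1|3
1|3|3|1|1
1|2|3|0|3
gen 6: 1|3|1|3|2
1|2|3|3|0
3|3|3|0|1
2|3|3|1|3
1|3|3|1|1
1|3|3|0|3
gen 7: 2|1|0|1|3
3|1|3|1|1
1|3|2|2|1
0|3|2|2|3
3|2|2|2|1
2|2|1|1|3
gen 8: 2|1|0|1|3
3|1|3|1|1
1|3|2|2|1
0|3|2|2|3
3|2|2|2|1
2|3|1|1|3
gen 9: 2|1|0|1|3
3|1|3|1|1
1|3|2|2|1
0|3|2|2|3
3|3|2|2|1
3|0|2|1|3
gen 10: 2|1|0|1|3
3|1|3|1|1
1|3|2|2|1
0|3|2|2|3
3|3|2|2|1
3|1|2|1|3

2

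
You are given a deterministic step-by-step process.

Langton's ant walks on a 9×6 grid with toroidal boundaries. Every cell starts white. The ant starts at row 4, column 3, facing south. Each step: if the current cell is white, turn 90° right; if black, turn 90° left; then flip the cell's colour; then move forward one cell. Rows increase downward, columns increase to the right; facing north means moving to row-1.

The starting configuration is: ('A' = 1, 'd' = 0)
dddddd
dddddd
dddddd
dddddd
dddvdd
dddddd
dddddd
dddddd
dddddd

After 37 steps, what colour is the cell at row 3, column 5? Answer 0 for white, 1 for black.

[0] dddddd
dddddd
dddddd
dddddd
dddvdd
dddddd
dddddd
dddddd
dddddd
[1] dddddd
dddddd
dddddd
dddddd
dd<Add
dddddd
dddddd
dddddd
dddddd
[2] dddddd
dddddd
dddddd
dd^ddd
ddAAdd
dddddd
dddddd
dddddd
dddddd
[3] dddddd
dddddd
dddddd
ddA>dd
ddAAdd
dddddd
dddddd
dddddd
dddddd
[4] dddddd
dddddd
dddddd
ddAAdd
ddAvdd
dddddd
dddddd
dddddd
dddddd
[5] dddddd
dddddd
dddddd
ddAAdd
ddAd>d
dddddd
dddddd
dddddd
dddddd
[6] dddddd
dddddd
dddddd
ddAAdd
ddAdAd
ddddvd
dddddd
dddddd
dddddd
[7] dddddd
dddddd
dddddd
ddAAdd
ddAdAd
ddd<Ad
dddddd
dddddd
dddddd
[8] dddddd
dddddd
dddddd
ddAAdd
ddA^Ad
dddAAd
dddddd
dddddd
dddddd
[9] dddddd
dddddd
dddddd
ddAAdd
ddAA>d
dddAAd
dddddd
dddddd
dddddd
[10] dddddd
dddddd
dddddd
ddAA^d
ddAAdd
dddAAd
dddddd
dddddd
dddddd
[11] dddddd
dddddd
dddddd
ddAAA>
ddAAdd
dddAAd
dddddd
dddddd
dddddd
[12] dddddd
dddddd
dddddd
ddAAAA
ddAAdv
dddAAd
dddddd
dddddd
dddddd
[13] dddddd
dddddd
dddddd
ddAAAA
ddAA<A
dddAAd
dddddd
dddddd
dddddd
[14] dddddd
dddddd
dddddd
ddAA^A
ddAAAA
dddAAd
dddddd
dddddd
dddddd
[15] dddddd
dddddd
dddddd
ddA<dA
ddAAAA
dddAAd
dddddd
dddddd
dddddd
[16] dddddd
dddddd
dddddd
ddAddA
ddAvAA
dddAAd
dddddd
dddddd
dddddd
[17] dddddd
dddddd
dddddd
ddAddA
ddAd>A
dddAAd
dddddd
dddddd
dddddd
[18] dddddd
dddddd
dddddd
ddAd^A
ddAddA
dddAAd
dddddd
dddddd
dddddd
[19] dddddd
dddddd
dddddd
ddAdA>
ddAddA
dddAAd
dddddd
dddddd
dddddd
[20] dddddd
dddddd
ddddd^
ddAdAd
ddAddA
dddAAd
dddddd
dddddd
dddddd
[21] dddddd
dddddd
>ddddA
ddAdAd
ddAddA
dddAAd
dddddd
dddddd
dddddd
[22] dddddd
dddddd
AddddA
vdAdAd
ddAddA
dddAAd
dddddd
dddddd
dddddd
[23] dddddd
dddddd
AddddA
AdAdA<
ddAddA
dddAAd
dddddd
dddddd
dddddd
[24] dddddd
dddddd
Adddd^
AdAdAA
ddAddA
dddAAd
dddddd
dddddd
dddddd
[25] dddddd
dddddd
Addd<d
AdAdAA
ddAddA
dddAAd
dddddd
dddddd
dddddd
[26] dddddd
dddd^d
AdddAd
AdAdAA
ddAddA
dddAAd
dddddd
dddddd
dddddd
[27] dddddd
ddddA>
AdddAd
AdAdAA
ddAddA
dddAAd
dddddd
dddddd
dddddd
[28] dddddd
ddddAA
AdddAv
AdAdAA
ddAddA
dddAAd
dddddd
dddddd
dddddd
[29] dddddd
ddddAA
Addd<A
AdAdAA
ddAddA
dddAAd
dddddd
dddddd
dddddd
[30] dddddd
ddddAA
AddddA
AdAdvA
ddAddA
dddAAd
dddddd
dddddd
dddddd
[31] dddddd
ddddAA
AddddA
AdAdd>
ddAddA
dddAAd
dddddd
dddddd
dddddd
[32] dddddd
ddddAA
Adddd^
AdAddd
ddAddA
dddAAd
dddddd
dddddd
dddddd
[33] dddddd
ddddAA
Addd<d
AdAddd
ddAddA
dddAAd
dddddd
dddddd
dddddd
[34] dddddd
dddd^A
AdddAd
AdAddd
ddAddA
dddAAd
dddddd
dddddd
dddddd
[35] dddddd
ddd<dA
AdddAd
AdAddd
ddAddA
dddAAd
dddddd
dddddd
dddddd
[36] ddd^dd
dddAdA
AdddAd
AdAddd
ddAddA
dddAAd
dddddd
dddddd
dddddd
[37] dddA>d
dddAdA
AdddAd
AdAddd
ddAddA
dddAAd
dddddd
dddddd
dddddd

0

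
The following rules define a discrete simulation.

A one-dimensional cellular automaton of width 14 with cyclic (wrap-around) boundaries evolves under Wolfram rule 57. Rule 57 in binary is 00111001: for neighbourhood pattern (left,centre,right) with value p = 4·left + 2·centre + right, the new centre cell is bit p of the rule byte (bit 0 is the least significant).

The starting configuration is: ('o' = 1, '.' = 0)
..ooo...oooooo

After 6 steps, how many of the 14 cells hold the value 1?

t=0: ..ooo...oooooo
t=1: o.o..oo.o.....
t=2: .o.o.o.o.oooo.
t=3: ..o.o.o.oo...o
t=4: o..o.o.oo.oo..
t=5: .o..o.oo.oo.o.
t=6: ..o..oo.oo.o.o

7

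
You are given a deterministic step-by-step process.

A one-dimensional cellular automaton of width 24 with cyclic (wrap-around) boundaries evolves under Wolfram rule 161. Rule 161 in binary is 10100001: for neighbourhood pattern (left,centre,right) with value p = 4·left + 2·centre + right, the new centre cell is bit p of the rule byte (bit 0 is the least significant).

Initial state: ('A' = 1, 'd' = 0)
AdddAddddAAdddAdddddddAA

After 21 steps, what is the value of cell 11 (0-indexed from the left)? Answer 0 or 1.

step 0: AdddAddddAAdddAdddddddAA
step 1: ddAdddAAddddAdddAAAAAddA
step 2: ddddAddddAAdddAddAAAdddd
step 3: AAAdddAAddddAdddddAddAAA
step 4: AAddAddddAAdddAAAdddddAA
step 5: AdddddAAddddAddAddAAAddA
step 6: ddAAAddddAAddddddddAdddd
step 7: AddAddAAddddAAAAAAdddAAA
step 8: dddddddddAAddAAAAddAddAA
step 9: dAAAAAAAddddddAAdddddddd
step 10: ddAAAAAddAAAAddddAAAAAAA
step 11: dddAAAddddAAddAAddAAAAAd
step 12: AAddAddAAddddddddddAAAdd
step 13: ddddddddddAAAAAAAAddAddd
step 14: AAAAAAAAAddAAAAAAdddddAA
step 15: AAAAAAAAddddAAAAddAAAddA
step 16: AAAAAAAddAAddAAddddAdddd
step 17: dAAAAAddddddddddAAdddAAd
step 18: ddAAAddAAAAAAAAddddAdddd
step 19: AddAddddAAAAAAddAAdddAAA
step 20: dddddAAddAAAAddddddAddAA
step 21: dAAAddddddAAddAAAAdddddd

1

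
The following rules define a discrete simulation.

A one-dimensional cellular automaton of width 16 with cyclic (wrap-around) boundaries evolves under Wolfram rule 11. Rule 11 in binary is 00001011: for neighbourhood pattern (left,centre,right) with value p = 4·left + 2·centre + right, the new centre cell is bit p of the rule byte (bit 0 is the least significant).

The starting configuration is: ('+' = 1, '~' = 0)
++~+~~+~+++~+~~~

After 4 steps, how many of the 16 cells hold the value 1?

0) ++~+~~+~+++~+~~~
1) +~~~~+~~+~~~~~++
2) ~~+++~~+~~+++++~
3) +++~~~+~~++~~~~~
4) +~~~++~~++~~++++

9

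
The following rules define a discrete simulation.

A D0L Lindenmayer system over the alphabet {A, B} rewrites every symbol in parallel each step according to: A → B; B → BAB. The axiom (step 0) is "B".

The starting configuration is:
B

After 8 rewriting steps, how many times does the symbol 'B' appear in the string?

0) B
1) BAB
2) BABBBAB
3) BABBBABBABBABBBAB
4) BABBBABBABBABBBABBABBBABBABBBABBABBABBBAB
5) BABBBABBABBABBBABBABBBABBABBBABBABBABBBABBABBBABBABBABBBABBABBBABBABBABBBABBABBBABBABBBABBABBABBBAB
6) BABBBABBABBABBBABBABBBABBABBBABBABBABBBABBABBBABBABBABBBAB…BABBBABBABBABBBABBABBBABBABBABBBABBABBBABBABBBABBABBABBBAB  (len 239)
7) BABBBABBABBABBBABBABBBABBABBBABBABBABBBABBABBBABBABBABBBAB…BABBBABBABBABBBABBABBBABBABBABBBABBABBBABBABBBABBABBABBBAB  (len 577)
8) BABBBABBABBABBBABBABBBABBABBBABBABBABBBABBABBBABBABBABBBAB…BABBBABBABBABBBABBABBBABBABBABBBABBABBBABBABBBABBABBABBBAB  (len 1393)

985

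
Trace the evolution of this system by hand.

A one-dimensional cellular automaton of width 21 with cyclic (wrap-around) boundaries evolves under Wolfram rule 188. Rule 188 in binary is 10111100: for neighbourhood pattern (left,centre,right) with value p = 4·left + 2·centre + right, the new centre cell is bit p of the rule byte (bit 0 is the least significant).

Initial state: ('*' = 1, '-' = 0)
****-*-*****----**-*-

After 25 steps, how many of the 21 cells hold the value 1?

18

t=0: ****-*-*****----**-*-
t=1: ***-*******-*---*-***
t=2: **-*******-***--*****
t=3: *-*******-***-*-*****
t=4: -*******-***-********
t=5: *******-***-********-
t=6: ******-***-********-*
t=7: *****-***-********-**
t=8: ****-***-********-***
t=9: ***-***-********-****
t=10: **-***-********-*****
t=11: *-***-********-******
t=12: -***-********-*******
t=13: ***-********-*******-
t=14: **-********-*******-*
t=15: *-********-*******-**
t=16: -********-*******-***
t=17: ********-*******-***-
t=18: *******-*******-***-*
t=19: ******-*******-***-**
t=20: *****-*******-***-***
t=21: ****-*******-***-****
t=22: ***-*******-***-*****
t=23: **-*******-***-******
t=24: *-*******-***-*******
t=25: -*******-***-********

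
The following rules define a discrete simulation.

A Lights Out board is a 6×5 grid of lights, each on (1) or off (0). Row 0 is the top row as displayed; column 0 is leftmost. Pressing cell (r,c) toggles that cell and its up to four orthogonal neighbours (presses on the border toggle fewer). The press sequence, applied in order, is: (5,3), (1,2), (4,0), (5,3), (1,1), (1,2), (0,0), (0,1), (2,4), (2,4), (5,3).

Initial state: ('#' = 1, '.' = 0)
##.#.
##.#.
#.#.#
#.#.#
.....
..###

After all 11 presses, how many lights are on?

17

step 0: ##.#.
##.#.
#.#.#
#.#.#
.....
..###
step 1: ##.#.
##.#.
#.#.#
#.#.#
...#.
.....
step 2: ####.
#.#..
#...#
#.#.#
...#.
.....
step 3: ####.
#.#..
#...#
..#.#
##.#.
#....
step 4: ####.
#.#..
#...#
..#.#
##...
#.###
step 5: #.##.
.#...
##..#
..#.#
##...
#.###
step 6: #..#.
..##.
###.#
..#.#
##...
#.###
step 7: .#.#.
#.##.
###.#
..#.#
##...
#.###
step 8: #.##.
####.
###.#
..#.#
##...
#.###
step 9: #.##.
#####
####.
..#..
##...
#.###
step 10: #.##.
####.
###.#
..#.#
##...
#.###
step 11: #.##.
####.
###.#
..#.#
##.#.
#....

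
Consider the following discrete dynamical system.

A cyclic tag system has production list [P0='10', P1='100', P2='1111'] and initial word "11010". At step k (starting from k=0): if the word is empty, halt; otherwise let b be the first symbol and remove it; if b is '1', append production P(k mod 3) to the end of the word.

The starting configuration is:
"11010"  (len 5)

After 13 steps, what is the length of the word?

t=0: "11010"  (len 5)
t=1: "101010"  (len 6)
t=2: "01010100"  (len 8)
t=3: "1010100"  (len 7)
t=4: "01010010"  (len 8)
t=5: "1010010"  (len 7)
t=6: "0100101111"  (len 10)
t=7: "100101111"  (len 9)
t=8: "00101111100"  (len 11)
t=9: "0101111100"  (len 10)
t=10: "101111100"  (len 9)
t=11: "01111100100"  (len 11)
t=12: "1111100100"  (len 10)
t=13: "11110010010"  (len 11)

11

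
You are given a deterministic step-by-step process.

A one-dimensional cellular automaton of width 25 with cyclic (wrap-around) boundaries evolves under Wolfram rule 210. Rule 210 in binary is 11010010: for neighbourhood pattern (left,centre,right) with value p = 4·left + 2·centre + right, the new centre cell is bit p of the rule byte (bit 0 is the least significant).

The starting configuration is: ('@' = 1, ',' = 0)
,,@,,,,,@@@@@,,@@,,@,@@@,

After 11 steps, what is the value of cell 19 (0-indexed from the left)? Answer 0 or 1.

t=0: ,,@,,,,,@@@@@,,@@,,@,@@@,
t=1: ,@,@,,,@,@@@@@@,@@@,,,@@@
t=2: ,,,,@,@,,,@@@@@,,@@@,@,@@
t=3: @,,@,,,@,@,@@@@@@,@@,,,,@
t=4: @@@,@,@,,,,,@@@@@,,@@,,@,
t=5: ,@@,,,,@,,,@,@@@@@@,@@@,,
t=6: @,@@,,@,@,@,,,@@@@@,,@@@,
t=7: ,,,@@@,,,,,@,@,@@@@@@,@@,
t=8: ,,@,@@@,,,@,,,,,@@@@@,,@@
t=9: @@,,,@@@,@,@,,,@,@@@@@@,@
t=10: @@@,@,@@,,,,@,@,,,@@@@@,,
t=11: ,@@,,,,@@,,@,,,@,@,@@@@@@

1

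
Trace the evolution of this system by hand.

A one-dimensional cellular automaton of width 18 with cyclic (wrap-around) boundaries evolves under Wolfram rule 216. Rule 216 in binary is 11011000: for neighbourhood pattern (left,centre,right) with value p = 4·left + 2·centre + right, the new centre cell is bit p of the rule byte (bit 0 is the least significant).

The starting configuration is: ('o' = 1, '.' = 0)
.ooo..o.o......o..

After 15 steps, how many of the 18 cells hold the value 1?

17

gen 0: .ooo..o.o......o..
gen 1: .oooo....o......o.
gen 2: .ooooo....o......o
gen 3: .oooooo....o......
gen 4: .ooooooo....o.....
gen 5: .oooooooo....o....
gen 6: .ooooooooo....o...
gen 7: .oooooooooo....o..
gen 8: .ooooooooooo....o.
gen 9: .oooooooooooo....o
gen 10: .ooooooooooooo....
gen 11: .oooooooooooooo...
gen 12: .ooooooooooooooo..
gen 13: .oooooooooooooooo.
gen 14: .ooooooooooooooooo
gen 15: .ooooooooooooooooo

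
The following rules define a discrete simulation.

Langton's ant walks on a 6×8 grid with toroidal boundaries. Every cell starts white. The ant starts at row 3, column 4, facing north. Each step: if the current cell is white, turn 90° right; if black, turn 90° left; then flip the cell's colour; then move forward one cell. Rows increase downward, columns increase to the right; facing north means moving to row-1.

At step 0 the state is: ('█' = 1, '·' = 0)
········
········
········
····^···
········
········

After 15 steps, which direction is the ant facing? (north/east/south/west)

step 0: ········
········
········
····^···
········
········
step 1: ········
········
········
····█>··
········
········
step 2: ········
········
········
····██··
·····v··
········
step 3: ········
········
········
····██··
····<█··
········
step 4: ········
········
········
····^█··
····██··
········
step 5: ········
········
········
···<·█··
····██··
········
step 6: ········
········
···^····
···█·█··
····██··
········
step 7: ········
········
···█>···
···█·█··
····██··
········
step 8: ········
········
···██···
···█v█··
····██··
········
step 9: ········
········
···██···
···<██··
····██··
········
step 10: ········
········
···██···
····██··
···v██··
········
step 11: ········
········
···██···
····██··
··<███··
········
step 12: ········
········
···██···
··^·██··
··████··
········
step 13: ········
········
···██···
··█>██··
··████··
········
step 14: ········
········
···██···
··████··
··█v██··
········
step 15: ········
········
···██···
··████··
··█·>█··
········

east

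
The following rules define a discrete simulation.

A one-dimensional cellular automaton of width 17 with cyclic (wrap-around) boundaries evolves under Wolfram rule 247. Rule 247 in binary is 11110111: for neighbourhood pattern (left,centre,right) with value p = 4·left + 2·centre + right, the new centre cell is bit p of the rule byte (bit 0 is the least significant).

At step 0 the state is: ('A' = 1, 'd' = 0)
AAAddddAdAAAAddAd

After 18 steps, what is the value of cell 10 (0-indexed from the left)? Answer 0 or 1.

gen 0: AAAddddAdAAAAddAd
gen 1: dAAAAAAAAdAAAAAAA
gen 2: AdAAAAAAAAdAAAAAA
gen 3: AAdAAAAAAAAdAAAAA
gen 4: AAAdAAAAAAAAdAAAA
gen 5: AAAAdAAAAAAAAdAAA
gen 6: AAAAAdAAAAAAAAdAA
gen 7: AAAAAAdAAAAAAAAdA
gen 8: AAAAAAAdAAAAAAAAd
gen 9: dAAAAAAAdAAAAAAAA
gen 10: AdAAAAAAAdAAAAAAA
gen 11: AAdAAAAAAAdAAAAAA
gen 12: AAAdAAAAAAAdAAAAA
gen 13: AAAAdAAAAAAAdAAAA
gen 14: AAAAAdAAAAAAAdAAA
gen 15: AAAAAAdAAAAAAAdAA
gen 16: AAAAAAAdAAAAAAAdA
gen 17: AAAAAAAAdAAAAAAAd
gen 18: dAAAAAAAAdAAAAAAA

1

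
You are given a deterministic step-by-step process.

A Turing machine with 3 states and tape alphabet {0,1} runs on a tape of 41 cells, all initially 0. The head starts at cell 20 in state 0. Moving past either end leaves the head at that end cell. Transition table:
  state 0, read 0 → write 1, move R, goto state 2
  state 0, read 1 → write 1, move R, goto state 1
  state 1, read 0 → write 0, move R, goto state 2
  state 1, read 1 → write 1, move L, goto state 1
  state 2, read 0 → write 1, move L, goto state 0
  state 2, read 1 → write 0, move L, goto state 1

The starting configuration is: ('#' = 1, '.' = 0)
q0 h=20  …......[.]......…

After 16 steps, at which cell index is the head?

0) q0 h=20  …......[.]......…
1) q2 h=21  ….....#[.]......…
2) q0 h=20  …......[#]#.....…
3) q1 h=21  ….....#[#]......…
4) q1 h=20  …......[#]#.....…
5) q1 h=19  …......[.]##....…
6) q2 h=20  …......[#]#.....…
7) q1 h=19  …......[.].#....…
8) q2 h=20  …......[.]#.....…
9) q0 h=19  …......[.]##....…
10) q2 h=20  ….....#[#]#.....…
11) q1 h=19  …......[#].#....…
12) q1 h=18  …......[.]#.#...…
13) q2 h=19  …......[#].#....…
14) q1 h=18  …......[.]..#...…
15) q2 h=19  …......[.].#....…
16) q0 h=18  …......[.]#.#...…

18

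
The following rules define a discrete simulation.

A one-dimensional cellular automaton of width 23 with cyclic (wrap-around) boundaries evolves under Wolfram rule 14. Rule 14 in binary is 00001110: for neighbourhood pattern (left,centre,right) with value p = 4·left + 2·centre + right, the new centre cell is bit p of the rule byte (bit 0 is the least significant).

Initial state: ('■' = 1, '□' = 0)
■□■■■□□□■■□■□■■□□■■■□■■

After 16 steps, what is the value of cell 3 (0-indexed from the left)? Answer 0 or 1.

k=0  ■□■■■□□□■■□■□■■□□■■■□■■
k=1  □□■□□□□■■□□■□■□□■■□□□■□
k=2  □■■□□□■■□□■■□■□■■□□□■■□
k=3  ■■□□□■■□□■■□□■□■□□□■■□□
k=4  ■□□□■■□□■■□□■■□■□□■■□□■
k=5  □□□■■□□■■□□■■□□■□■■□□■■
k=6  □□■■□□■■□□■■□□■■□■□□■■□
k=7  □■■□□■■□□■■□□■■□□■□■■□□
k=8  ■■□□■■□□■■□□■■□□■■□■□□□
k=9  ■□□■■□□■■□□■■□□■■□□■□□■
k=10  □□■■□□■■□□■■□□■■□□■■□■■
k=11  □■■□□■■□□■■□□■■□□■■□□■□
k=12  ■■□□■■□□■■□□■■□□■■□□■■□
k=13  ■□□■■□□■■□□■■□□■■□□■■□□
k=14  ■□■■□□■■□□■■□□■■□□■■□□■
k=15  □□■□□■■□□■■□□■■□□■■□□■■
k=16  □■■□■■□□■■□□■■□□■■□□■■□

0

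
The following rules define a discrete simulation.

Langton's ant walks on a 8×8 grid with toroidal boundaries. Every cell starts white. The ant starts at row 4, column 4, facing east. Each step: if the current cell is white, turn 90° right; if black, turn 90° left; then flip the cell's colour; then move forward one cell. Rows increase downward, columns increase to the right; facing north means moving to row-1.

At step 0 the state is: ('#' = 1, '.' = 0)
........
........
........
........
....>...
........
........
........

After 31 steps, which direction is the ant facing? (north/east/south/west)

north

k=0  ........
........
........
........
....>...
........
........
........
k=1  ........
........
........
........
....#...
....v...
........
........
k=2  ........
........
........
........
....#...
...<#...
........
........
k=3  ........
........
........
........
...^#...
...##...
........
........
k=4  ........
........
........
........
...#>...
...##...
........
........
k=5  ........
........
........
....^...
...#....
...##...
........
........
k=6  ........
........
........
....#>..
...#....
...##...
........
........
k=7  ........
........
........
....##..
...#.v..
...##...
........
........
k=8  ........
........
........
....##..
...#<#..
...##...
........
........
k=9  ........
........
........
....^#..
...###..
...##...
........
........
k=10  ........
........
........
...<.#..
...###..
...##...
........
........
k=11  ........
........
...^....
...#.#..
...###..
...##...
........
........
k=12  ........
........
...#>...
...#.#..
...###..
...##...
........
........
k=13  ........
........
...##...
...#v#..
...###..
...##...
........
........
k=14  ........
........
...##...
...<##..
...###..
...##...
........
........
k=15  ........
........
...##...
....##..
...v##..
...##...
........
........
k=16  ........
........
...##...
....##..
....>#..
...##...
........
........
k=17  ........
........
...##...
....^#..
.....#..
...##...
........
........
k=18  ........
........
...##...
...<.#..
.....#..
...##...
........
........
k=19  ........
........
...^#...
...#.#..
.....#..
...##...
........
........
k=20  ........
........
..<.#...
...#.#..
.....#..
...##...
........
........
k=21  ........
..^.....
..#.#...
...#.#..
.....#..
...##...
........
........
k=22  ........
..#>....
..#.#...
...#.#..
.....#..
...##...
........
........
k=23  ........
..##....
..#v#...
...#.#..
.....#..
...##...
........
........
k=24  ........
..##....
..<##...
...#.#..
.....#..
...##...
........
........
k=25  ........
..##....
...##...
..v#.#..
.....#..
...##...
........
........
k=26  ........
..##....
...##...
.<##.#..
.....#..
...##...
........
........
k=27  ........
..##....
.^.##...
.###.#..
.....#..
...##...
........
........
k=28  ........
..##....
.#>##...
.###.#..
.....#..
...##...
........
........
k=29  ........
..##....
.####...
.#v#.#..
.....#..
...##...
........
........
k=30  ........
..##....
.####...
.#.>.#..
.....#..
...##...
........
........
k=31  ........
..##....
.##^#...
.#...#..
.....#..
...##...
........
........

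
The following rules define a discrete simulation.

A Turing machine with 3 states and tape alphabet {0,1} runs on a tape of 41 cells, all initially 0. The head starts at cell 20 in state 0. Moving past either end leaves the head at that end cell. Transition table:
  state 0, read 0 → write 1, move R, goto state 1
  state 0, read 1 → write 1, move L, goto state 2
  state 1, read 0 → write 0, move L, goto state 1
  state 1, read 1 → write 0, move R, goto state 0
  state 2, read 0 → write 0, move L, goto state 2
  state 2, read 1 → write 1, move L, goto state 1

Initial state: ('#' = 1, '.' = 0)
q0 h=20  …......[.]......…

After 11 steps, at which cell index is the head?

t=0: q0 h=20  …......[.]......…
t=1: q1 h=21  ….....#[.]......…
t=2: q1 h=20  …......[#]......…
t=3: q0 h=21  …......[.]......…
t=4: q1 h=22  ….....#[.]......…
t=5: q1 h=21  …......[#]......…
t=6: q0 h=22  …......[.]......…
t=7: q1 h=23  ….....#[.]......…
t=8: q1 h=22  …......[#]......…
t=9: q0 h=23  …......[.]......…
t=10: q1 h=24  ….....#[.]......…
t=11: q1 h=23  …......[#]......…

23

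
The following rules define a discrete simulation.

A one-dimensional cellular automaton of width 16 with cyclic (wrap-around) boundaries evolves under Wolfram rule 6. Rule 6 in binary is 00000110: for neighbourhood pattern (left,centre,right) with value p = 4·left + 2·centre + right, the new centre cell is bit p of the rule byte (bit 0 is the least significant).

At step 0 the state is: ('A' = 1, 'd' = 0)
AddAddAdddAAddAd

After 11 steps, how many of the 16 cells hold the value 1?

5

[0] AddAddAdddAAddAd
[1] AdAAdAAddAdddAAd
[2] AdddddddAAddAddd
[3] AddddddAdddAAddA
[4] ddddddAAddAdddAd
[5] dddddAdddAAddAAd
[6] ddddAAddAdddAddd
[7] dddAdddAAddAAddd
[8] ddAAddAdddAddddd
[9] dAdddAAddAAddddd
[10] AAddAdddAddddddd
[11] dddAAddAAddddddA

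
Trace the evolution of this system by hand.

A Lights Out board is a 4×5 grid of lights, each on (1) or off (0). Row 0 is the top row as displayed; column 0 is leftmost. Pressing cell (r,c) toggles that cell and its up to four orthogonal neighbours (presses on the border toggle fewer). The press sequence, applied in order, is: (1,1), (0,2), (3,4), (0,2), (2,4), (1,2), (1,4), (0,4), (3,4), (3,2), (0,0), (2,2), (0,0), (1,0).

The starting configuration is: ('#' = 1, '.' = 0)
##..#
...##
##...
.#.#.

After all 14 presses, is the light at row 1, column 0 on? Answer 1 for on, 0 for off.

0

t=0: ##..#
...##
##...
.#.#.
t=1: #...#
#####
#....
.#.#.
t=2: #####
##.##
#....
.#.#.
t=3: #####
##.##
#...#
.#..#
t=4: #...#
#####
#...#
.#..#
t=5: #...#
####.
#..#.
.#...
t=6: #.#.#
#....
#.##.
.#...
t=7: #.#..
#..##
#.###
.#...
t=8: #.###
#..#.
#.###
.#...
t=9: #.###
#..#.
#.##.
.#.##
t=10: #.###
#..#.
#..#.
..#.#
t=11: .####
...#.
#..#.
..#.#
t=12: .####
..##.
###..
....#
t=13: #.###
#.##.
###..
....#
t=14: ..###
.###.
.##..
....#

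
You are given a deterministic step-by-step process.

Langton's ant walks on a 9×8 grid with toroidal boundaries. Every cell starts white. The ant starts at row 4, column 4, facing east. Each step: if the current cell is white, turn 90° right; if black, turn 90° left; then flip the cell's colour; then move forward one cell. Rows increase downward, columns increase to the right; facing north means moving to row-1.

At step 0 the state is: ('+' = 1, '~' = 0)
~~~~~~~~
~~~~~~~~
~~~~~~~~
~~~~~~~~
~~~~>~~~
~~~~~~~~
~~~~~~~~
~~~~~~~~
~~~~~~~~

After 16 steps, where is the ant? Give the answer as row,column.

4,4

step 0: ~~~~~~~~
~~~~~~~~
~~~~~~~~
~~~~~~~~
~~~~>~~~
~~~~~~~~
~~~~~~~~
~~~~~~~~
~~~~~~~~
step 1: ~~~~~~~~
~~~~~~~~
~~~~~~~~
~~~~~~~~
~~~~+~~~
~~~~v~~~
~~~~~~~~
~~~~~~~~
~~~~~~~~
step 2: ~~~~~~~~
~~~~~~~~
~~~~~~~~
~~~~~~~~
~~~~+~~~
~~~<+~~~
~~~~~~~~
~~~~~~~~
~~~~~~~~
step 3: ~~~~~~~~
~~~~~~~~
~~~~~~~~
~~~~~~~~
~~~^+~~~
~~~++~~~
~~~~~~~~
~~~~~~~~
~~~~~~~~
step 4: ~~~~~~~~
~~~~~~~~
~~~~~~~~
~~~~~~~~
~~~+>~~~
~~~++~~~
~~~~~~~~
~~~~~~~~
~~~~~~~~
step 5: ~~~~~~~~
~~~~~~~~
~~~~~~~~
~~~~^~~~
~~~+~~~~
~~~++~~~
~~~~~~~~
~~~~~~~~
~~~~~~~~
step 6: ~~~~~~~~
~~~~~~~~
~~~~~~~~
~~~~+>~~
~~~+~~~~
~~~++~~~
~~~~~~~~
~~~~~~~~
~~~~~~~~
step 7: ~~~~~~~~
~~~~~~~~
~~~~~~~~
~~~~++~~
~~~+~v~~
~~~++~~~
~~~~~~~~
~~~~~~~~
~~~~~~~~
step 8: ~~~~~~~~
~~~~~~~~
~~~~~~~~
~~~~++~~
~~~+<+~~
~~~++~~~
~~~~~~~~
~~~~~~~~
~~~~~~~~
step 9: ~~~~~~~~
~~~~~~~~
~~~~~~~~
~~~~^+~~
~~~+++~~
~~~++~~~
~~~~~~~~
~~~~~~~~
~~~~~~~~
step 10: ~~~~~~~~
~~~~~~~~
~~~~~~~~
~~~<~+~~
~~~+++~~
~~~++~~~
~~~~~~~~
~~~~~~~~
~~~~~~~~
step 11: ~~~~~~~~
~~~~~~~~
~~~^~~~~
~~~+~+~~
~~~+++~~
~~~++~~~
~~~~~~~~
~~~~~~~~
~~~~~~~~
step 12: ~~~~~~~~
~~~~~~~~
~~~+>~~~
~~~+~+~~
~~~+++~~
~~~++~~~
~~~~~~~~
~~~~~~~~
~~~~~~~~
step 13: ~~~~~~~~
~~~~~~~~
~~~++~~~
~~~+v+~~
~~~+++~~
~~~++~~~
~~~~~~~~
~~~~~~~~
~~~~~~~~
step 14: ~~~~~~~~
~~~~~~~~
~~~++~~~
~~~<++~~
~~~+++~~
~~~++~~~
~~~~~~~~
~~~~~~~~
~~~~~~~~
step 15: ~~~~~~~~
~~~~~~~~
~~~++~~~
~~~~++~~
~~~v++~~
~~~++~~~
~~~~~~~~
~~~~~~~~
~~~~~~~~
step 16: ~~~~~~~~
~~~~~~~~
~~~++~~~
~~~~++~~
~~~~>+~~
~~~++~~~
~~~~~~~~
~~~~~~~~
~~~~~~~~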